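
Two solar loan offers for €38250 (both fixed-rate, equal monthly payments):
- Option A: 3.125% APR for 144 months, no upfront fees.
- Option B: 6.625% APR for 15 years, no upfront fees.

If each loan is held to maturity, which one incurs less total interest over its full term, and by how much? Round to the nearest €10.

Option A: at 3.125% the monthly rate is 0.0026042, so the payment is 38,250 × 0.0026042 / (1 − 1.0026042^−144) = €318.88.
Total interest on Option A = 144 × €318.88 − €38,250 = €7,668.72.
Option B: monthly rate = 6.625%/12 = 0.0055208; payment = 38,250 × 0.0055208 / (1 − (1+0.0055208)^−180) = €335.83.
Total interest on Option B = 180 × €335.83 − €38,250 = €22,199.40.
Option A is lower by €14,530.68.

Option A by €14,530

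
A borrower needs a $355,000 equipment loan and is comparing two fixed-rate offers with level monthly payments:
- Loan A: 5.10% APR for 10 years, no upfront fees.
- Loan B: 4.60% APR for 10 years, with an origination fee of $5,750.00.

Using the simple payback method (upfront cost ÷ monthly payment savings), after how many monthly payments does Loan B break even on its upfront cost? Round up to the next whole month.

67 months

Loan A: at 5.10% the monthly rate is 0.0042500, so the payment is 355,000 × 0.0042500 / (1 − 1.0042500^−120) = $3,782.70.
Loan B: at 4.60% the monthly rate is 0.0038333, so the payment is 355,000 × 0.0038333 / (1 − 1.0038333^−120) = $3,696.30.
Monthly savings = $3,782.70 − $3,696.30 = $86.40.
Break-even = $5,750.00 / $86.40 = 66.55 → 67 months.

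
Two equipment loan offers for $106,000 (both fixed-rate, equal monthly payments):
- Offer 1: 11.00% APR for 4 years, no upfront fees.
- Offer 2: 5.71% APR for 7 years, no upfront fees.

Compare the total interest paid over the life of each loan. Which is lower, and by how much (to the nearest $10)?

Offer 2 by $2,660

Offer 1: at 11.00% the monthly rate is 0.0091667, so the payment is 106,000 × 0.0091667 / (1 − 1.0091667^−48) = $2,739.63.
Total interest on Offer 1 = 48 × $2,739.63 − $106,000 = $25,502.24.
Offer 2: at 5.71% the monthly rate is 0.0047583, so the payment is 106,000 × 0.0047583 / (1 − 1.0047583^−84) = $1,533.81.
Total interest on Offer 2 = 84 × $1,533.81 − $106,000 = $22,840.04.
Offer 2 is lower by $2,662.20.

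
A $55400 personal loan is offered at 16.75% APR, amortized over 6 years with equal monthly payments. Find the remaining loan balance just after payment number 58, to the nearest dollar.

$15,477

With monthly rate i = 16.75%/12 = 0.0139583, the balance after k of n payments is P · [(1+i)^n − (1+i)^k] / [(1+i)^n − 1].
(1+0.0139583)^72 = 2.71298779 and (1+0.0139583)^58 = 2.23442774, so the balance is 55,400 × (2.71298779 − 2.23442774) / (2.71298779 − 1) = $15,477.18.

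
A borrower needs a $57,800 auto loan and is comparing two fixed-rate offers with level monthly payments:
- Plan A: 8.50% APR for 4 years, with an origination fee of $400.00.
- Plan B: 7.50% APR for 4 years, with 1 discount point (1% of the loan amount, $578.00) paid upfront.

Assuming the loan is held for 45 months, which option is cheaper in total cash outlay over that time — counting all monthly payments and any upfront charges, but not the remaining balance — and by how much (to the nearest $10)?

Plan A: at 8.50% the monthly rate is 0.0070833, so the payment is 57,800 × 0.0070833 / (1 − 1.0070833^−48) = $1,424.67.
Plan B: monthly rate = 7.5%/12 = 0.0062500; payment = 57,800 × 0.0062500 / (1 − (1+0.0062500)^−48) = $1,397.54.
Over 45 months: Plan A costs 45 × $1,424.67 + $400.00 = $64,510.15; Plan B costs 45 × $1,397.54 + $578.00 = $63,467.30.
Plan B is cheaper by $64,510.15 − $63,467.30 = $1,042.85.

Plan B by $1,040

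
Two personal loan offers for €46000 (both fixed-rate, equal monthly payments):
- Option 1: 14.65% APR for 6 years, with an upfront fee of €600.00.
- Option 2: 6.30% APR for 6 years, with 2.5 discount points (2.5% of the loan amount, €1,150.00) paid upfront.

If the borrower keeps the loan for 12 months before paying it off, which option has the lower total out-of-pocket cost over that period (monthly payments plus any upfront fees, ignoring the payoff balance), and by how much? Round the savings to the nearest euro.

Option 1: monthly rate = 14.65%/12 = 0.0122083; payment = 46,000 × 0.0122083 / (1 − (1+0.0122083)^−72) = €963.95.
Option 2: at 6.30% the monthly rate is 0.0052500, so the payment is 46,000 × 0.0052500 / (1 − 1.0052500^−72) = €768.88.
Over 12 months: Option 1 costs 12 × €963.95 + €600.00 = €12,167.40; Option 2 costs 12 × €768.88 + €1,150.00 = €10,376.56.
Option 2 is cheaper by €12,167.40 − €10,376.56 = €1,790.84.

Option 2 by €1,791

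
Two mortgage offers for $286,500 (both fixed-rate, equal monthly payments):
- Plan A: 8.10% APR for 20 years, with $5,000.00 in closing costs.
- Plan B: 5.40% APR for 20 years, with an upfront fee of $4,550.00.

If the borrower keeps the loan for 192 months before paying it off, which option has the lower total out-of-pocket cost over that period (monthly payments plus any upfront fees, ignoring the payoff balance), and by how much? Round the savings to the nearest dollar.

Plan B by $88,695

Plan A: at 8.10% the monthly rate is 0.0067500, so the payment is 286,500 × 0.0067500 / (1 − 1.0067500^−240) = $2,414.26.
Plan B: at 5.40% the monthly rate is 0.0045000, so the payment is 286,500 × 0.0045000 / (1 − 1.0045000^−240) = $1,954.65.
Over 192 months: Plan A costs 192 × $2,414.26 + $5,000.00 = $468,537.92; Plan B costs 192 × $1,954.65 + $4,550.00 = $379,842.80.
Plan B is cheaper by $468,537.92 − $379,842.80 = $88,695.12.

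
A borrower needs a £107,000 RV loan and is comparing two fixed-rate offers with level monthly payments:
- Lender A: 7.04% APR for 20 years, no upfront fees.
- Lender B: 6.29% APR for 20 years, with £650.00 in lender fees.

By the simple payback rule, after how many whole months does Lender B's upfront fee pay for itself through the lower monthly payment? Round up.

Lender A: monthly rate = 7.04%/12 = 0.0058667; payment = 107,000 × 0.0058667 / (1 − (1+0.0058667)^−240) = £832.14.
Lender B: at 6.29% the monthly rate is 0.0052417, so the payment is 107,000 × 0.0052417 / (1 − 1.0052417^−240) = £784.59.
Monthly savings = £832.14 − £784.59 = £47.55.
Break-even = £650.00 / £47.55 = 13.67 → 14 months.

14 months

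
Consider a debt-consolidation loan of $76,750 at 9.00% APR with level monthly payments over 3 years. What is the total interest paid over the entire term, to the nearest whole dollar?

$11,113

Monthly rate = 9%/12 = 0.0075000; payment = 76,750 × 0.0075000 / (1 − (1+0.0075000)^−36) = $2,440.63.
Total paid = 36 × $2,440.63 = $87,862.68; interest = $87,862.68 − $76,750 = $11,112.68.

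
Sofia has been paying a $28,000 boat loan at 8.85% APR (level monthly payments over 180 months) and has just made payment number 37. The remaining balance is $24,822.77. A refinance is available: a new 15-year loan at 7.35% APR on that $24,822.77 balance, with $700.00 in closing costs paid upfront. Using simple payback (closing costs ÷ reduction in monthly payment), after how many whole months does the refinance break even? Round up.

14 months

Current payment = 28,000 × 8.85%/12 / (1 − (1+0.0073750)^−180) = $281.50.
Refinanced payment = 24,822.77 × 0.0061250 / (1 − (1+0.0061250)^−180) = $228.00.
Monthly savings = $281.50 − $228.00 = $53.50.
Break-even = $700.00 / $53.50 = 13.08 → 14 months.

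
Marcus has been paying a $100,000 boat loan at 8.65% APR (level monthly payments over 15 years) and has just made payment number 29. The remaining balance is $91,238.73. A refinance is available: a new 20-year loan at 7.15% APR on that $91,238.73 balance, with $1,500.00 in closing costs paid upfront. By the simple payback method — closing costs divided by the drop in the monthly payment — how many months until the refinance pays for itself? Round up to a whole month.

6 months

Current payment = 100,000 × 8.65%/12 / (1 − (1+0.0072083)^−180) = $993.55.
Refinanced payment = 91,238.73 × 0.0059583 / (1 − (1+0.0059583)^−240) = $715.61.
Monthly savings = $993.55 − $715.61 = $277.94.
Break-even = $1,500.00 / $277.94 = 5.40 → 6 months.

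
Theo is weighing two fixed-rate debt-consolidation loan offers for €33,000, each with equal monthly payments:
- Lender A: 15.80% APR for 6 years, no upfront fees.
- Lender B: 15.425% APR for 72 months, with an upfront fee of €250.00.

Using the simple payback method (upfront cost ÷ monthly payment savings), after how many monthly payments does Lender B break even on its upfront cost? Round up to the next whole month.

37 months

Lender A: monthly rate = 15.8%/12 = 0.0131667; payment = 33,000 × 0.0131667 / (1 − (1+0.0131667)^−72) = €712.20.
Lender B: at 15.425% the monthly rate is 0.0128542, so the payment is 33,000 × 0.0128542 / (1 − 1.0128542^−72) = €705.42.
Monthly savings = €712.20 − €705.42 = €6.78.
Break-even = €250.00 / €6.78 = 36.87 → 37 months.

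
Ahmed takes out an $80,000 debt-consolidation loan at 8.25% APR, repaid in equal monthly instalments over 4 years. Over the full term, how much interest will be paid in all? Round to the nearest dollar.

$14,197

At 8.25% the monthly rate is 0.0068750, so the payment is 80,000 × 0.0068750 / (1 − 1.0068750^−48) = $1,962.44.
Total paid = 48 × $1,962.44 = $94,197.12; interest = $94,197.12 − $80,000 = $14,197.12.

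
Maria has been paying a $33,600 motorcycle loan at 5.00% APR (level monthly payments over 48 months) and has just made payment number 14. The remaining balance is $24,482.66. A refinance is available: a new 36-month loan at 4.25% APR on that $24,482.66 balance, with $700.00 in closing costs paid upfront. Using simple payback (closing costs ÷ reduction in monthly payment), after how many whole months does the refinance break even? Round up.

15 months

Current payment = 33,600 × 5%/12 / (1 − (1+0.0041667)^−48) = $773.78.
Refinanced payment = 24,482.66 × 0.0035417 / (1 − (1+0.0035417)^−36) = $725.55.
Monthly savings = $773.78 − $725.55 = $48.23.
Break-even = $700.00 / $48.23 = 14.51 → 15 months.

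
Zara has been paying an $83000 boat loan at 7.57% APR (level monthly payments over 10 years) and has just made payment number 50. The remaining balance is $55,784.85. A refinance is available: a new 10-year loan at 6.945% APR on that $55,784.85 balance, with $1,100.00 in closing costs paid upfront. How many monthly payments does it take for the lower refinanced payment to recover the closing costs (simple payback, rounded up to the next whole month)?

4 months

Current payment = 83,000 × 7.57%/12 / (1 − (1+0.0063083)^−120) = $988.26.
Refinanced payment = 55,784.85 × 0.0057875 / (1 − (1+0.0057875)^−120) = $646.13.
Monthly savings = $988.26 − $646.13 = $342.13.
Break-even = $1,100.00 / $342.13 = 3.22 → 4 months.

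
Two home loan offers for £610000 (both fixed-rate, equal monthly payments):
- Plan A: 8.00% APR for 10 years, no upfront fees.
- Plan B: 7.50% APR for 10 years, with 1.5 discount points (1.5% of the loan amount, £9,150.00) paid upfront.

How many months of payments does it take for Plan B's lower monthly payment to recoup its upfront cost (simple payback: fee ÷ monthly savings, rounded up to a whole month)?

Plan A: monthly rate = 8%/12 = 0.0066667; payment = 610,000 × 0.0066667 / (1 − (1+0.0066667)^−120) = £7,400.98.
Plan B: monthly rate = 7.5%/12 = 0.0062500; payment = 610,000 × 0.0062500 / (1 − (1+0.0062500)^−120) = £7,240.81.
Monthly savings = £7,400.98 − £7,240.81 = £160.17.
Break-even = £9,150.00 / £160.17 = 57.13 → 58 months.

58 months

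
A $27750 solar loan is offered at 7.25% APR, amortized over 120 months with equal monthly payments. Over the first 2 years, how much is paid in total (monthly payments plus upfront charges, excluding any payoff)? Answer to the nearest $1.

Monthly rate = 7.25%/12 = 0.0060417; payment = 27,750 × 0.0060417 / (1 − (1+0.0060417)^−120) = $325.79.
Total outlay = 24 × $325.79 = $7,818.96.

$7,819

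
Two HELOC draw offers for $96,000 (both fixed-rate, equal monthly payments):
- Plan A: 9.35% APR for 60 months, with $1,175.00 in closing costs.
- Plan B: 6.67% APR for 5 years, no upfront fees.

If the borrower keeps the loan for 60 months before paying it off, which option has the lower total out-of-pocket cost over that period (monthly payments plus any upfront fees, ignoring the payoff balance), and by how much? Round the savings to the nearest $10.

Plan B by $8,560

Plan A: monthly rate = 9.35%/12 = 0.0077917; payment = 96,000 × 0.0077917 / (1 − (1+0.0077917)^−60) = $2,009.15.
Plan B: at 6.67% the monthly rate is 0.0055583, so the payment is 96,000 × 0.0055583 / (1 − 1.0055583^−60) = $1,886.00.
Over 60 months: Plan A costs 60 × $2,009.15 + $1,175.00 = $121,724.00; Plan B costs 60 × $1,886.00 = $113,160.00.
Plan B is cheaper by $121,724.00 − $113,160.00 = $8,564.00.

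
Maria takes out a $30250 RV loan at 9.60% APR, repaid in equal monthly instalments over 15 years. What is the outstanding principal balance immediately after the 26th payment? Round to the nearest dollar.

$28,072

With monthly rate i = 9.6%/12 = 0.0080000, the balance after k of n payments is P · [(1+i)^n − (1+i)^k] / [(1+i)^n − 1].
(1+0.0080000)^180 = 4.19658264 and (1+0.0080000)^26 = 1.23019465, so the balance is 30,250 × (4.19658264 − 1.23019465) / (4.19658264 − 1) = $28,071.61.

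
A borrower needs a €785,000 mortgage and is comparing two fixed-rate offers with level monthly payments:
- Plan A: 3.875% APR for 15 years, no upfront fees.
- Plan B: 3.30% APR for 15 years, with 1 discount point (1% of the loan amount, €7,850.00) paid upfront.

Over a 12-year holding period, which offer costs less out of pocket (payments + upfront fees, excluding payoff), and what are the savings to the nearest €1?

Plan A: monthly rate = 3.875%/12 = 0.0032292; payment = 785,000 × 0.0032292 / (1 − (1+0.0032292)^−180) = €5,757.50.
Plan B: at 3.30% the monthly rate is 0.0027500, so the payment is 785,000 × 0.0027500 / (1 − 1.0027500^−180) = €5,535.05.
Over 144 months: Plan A costs 144 × €5,757.50 = €829,080.00; Plan B costs 144 × €5,535.05 + €7,850.00 = €804,897.20.
Plan B is cheaper by €829,080.00 − €804,897.20 = €24,182.80.

Plan B by €24,183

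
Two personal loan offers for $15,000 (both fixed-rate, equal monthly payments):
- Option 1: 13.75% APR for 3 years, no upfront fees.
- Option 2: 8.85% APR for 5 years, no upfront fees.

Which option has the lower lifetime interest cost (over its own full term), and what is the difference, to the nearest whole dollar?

Option 1 by $227

Option 1: monthly rate = 13.75%/12 = 0.0114583; payment = 15,000 × 0.0114583 / (1 − (1+0.0114583)^−36) = $510.84.
Total interest on Option 1 = 36 × $510.84 − $15,000 = $3,390.24.
Option 2: at 8.85% the monthly rate is 0.0073750, so the payment is 15,000 × 0.0073750 / (1 − 1.0073750^−60) = $310.28.
Total interest on Option 2 = 60 × $310.28 − $15,000 = $3,616.80.
Option 1 is lower by $226.56.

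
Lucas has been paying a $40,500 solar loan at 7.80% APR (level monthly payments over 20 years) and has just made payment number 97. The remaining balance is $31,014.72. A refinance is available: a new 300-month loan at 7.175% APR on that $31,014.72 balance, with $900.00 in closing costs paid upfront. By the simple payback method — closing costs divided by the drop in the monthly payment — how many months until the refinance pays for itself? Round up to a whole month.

Current payment = 40,500 × 7.8%/12 / (1 − (1+0.0065000)^−240) = $333.73.
Refinanced payment = 31,014.72 × 0.0059792 / (1 − (1+0.0059792)^−300) = $222.68.
Monthly savings = $333.73 − $222.68 = $111.05.
Break-even = $900.00 / $111.05 = 8.10 → 9 months.

9 months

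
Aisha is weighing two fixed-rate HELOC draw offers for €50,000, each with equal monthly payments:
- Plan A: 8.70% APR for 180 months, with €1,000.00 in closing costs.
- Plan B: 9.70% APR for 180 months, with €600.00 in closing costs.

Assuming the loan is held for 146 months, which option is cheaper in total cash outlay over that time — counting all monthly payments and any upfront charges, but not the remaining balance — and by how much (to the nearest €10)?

Plan A: monthly rate = 8.7%/12 = 0.0072500; payment = 50,000 × 0.0072500 / (1 − (1+0.0072500)^−180) = €498.25.
Plan B: at 9.70% the monthly rate is 0.0080833, so the payment is 50,000 × 0.0080833 / (1 − 1.0080833^−180) = €528.16.
Over 146 months: Plan A costs 146 × €498.25 + €1,000.00 = €73,744.50; Plan B costs 146 × €528.16 + €600.00 = €77,711.36.
Plan A is cheaper by €77,711.36 − €73,744.50 = €3,966.86.

Plan A by €3,970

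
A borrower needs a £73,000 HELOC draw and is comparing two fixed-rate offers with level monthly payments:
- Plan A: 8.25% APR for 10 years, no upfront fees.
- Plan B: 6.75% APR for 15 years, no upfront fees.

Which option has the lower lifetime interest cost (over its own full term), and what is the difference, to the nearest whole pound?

Plan A: at 8.25% the monthly rate is 0.0068750, so the payment is 73,000 × 0.0068750 / (1 − 1.0068750^−120) = £895.36.
Total interest on Plan A = 120 × £895.36 − £73,000 = £34,443.20.
Plan B: at 6.75% the monthly rate is 0.0056250, so the payment is 73,000 × 0.0056250 / (1 − 1.0056250^−180) = £645.98.
Total interest on Plan B = 180 × £645.98 − £73,000 = £43,276.40.
Plan A is lower by £8,833.20.

Plan A by £8,833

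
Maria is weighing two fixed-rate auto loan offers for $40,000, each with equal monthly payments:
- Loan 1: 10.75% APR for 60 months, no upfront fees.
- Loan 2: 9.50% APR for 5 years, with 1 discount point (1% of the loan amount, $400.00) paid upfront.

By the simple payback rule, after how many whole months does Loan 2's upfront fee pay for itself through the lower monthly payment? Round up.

Loan 1: monthly rate = 10.75%/12 = 0.0089583; payment = 40,000 × 0.0089583 / (1 − (1+0.0089583)^−60) = $864.72.
Loan 2: at 9.50% the monthly rate is 0.0079167, so the payment is 40,000 × 0.0079167 / (1 − 1.0079167^−60) = $840.07.
Monthly savings = $864.72 − $840.07 = $24.65.
Break-even = $400.00 / $24.65 = 16.23 → 17 months.

17 months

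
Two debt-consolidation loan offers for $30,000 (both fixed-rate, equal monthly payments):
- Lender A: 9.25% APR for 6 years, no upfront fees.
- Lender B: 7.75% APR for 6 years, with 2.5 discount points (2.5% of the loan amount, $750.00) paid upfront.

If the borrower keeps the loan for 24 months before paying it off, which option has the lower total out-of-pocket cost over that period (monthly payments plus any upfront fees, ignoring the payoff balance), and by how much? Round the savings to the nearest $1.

Lender A by $218

Lender A: monthly rate = 9.25%/12 = 0.0077083; payment = 30,000 × 0.0077083 / (1 − (1+0.0077083)^−72) = $544.50.
Lender B: monthly rate = 7.75%/12 = 0.0064583; payment = 30,000 × 0.0064583 / (1 − (1+0.0064583)^−72) = $522.34.
Over 24 months: Lender A costs 24 × $544.50 = $13,068.00; Lender B costs 24 × $522.34 + $750.00 = $13,286.16.
Lender A is cheaper by $13,286.16 − $13,068.00 = $218.16.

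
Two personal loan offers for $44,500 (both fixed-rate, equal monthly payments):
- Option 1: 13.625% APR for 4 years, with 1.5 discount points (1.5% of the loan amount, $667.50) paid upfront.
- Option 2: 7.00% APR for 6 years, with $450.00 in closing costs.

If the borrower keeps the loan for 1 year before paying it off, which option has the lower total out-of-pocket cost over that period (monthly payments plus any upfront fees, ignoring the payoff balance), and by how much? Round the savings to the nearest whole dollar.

Option 2 by $5,605

Option 1: monthly rate = 13.625%/12 = 0.0113542; payment = 44,500 × 0.0113542 / (1 − (1+0.0113542)^−48) = $1,207.67.
Option 2: at 7.00% the monthly rate is 0.0058333, so the payment is 44,500 × 0.0058333 / (1 − 1.0058333^−72) = $758.68.
Over 12 months: Option 1 costs 12 × $1,207.67 + $667.50 = $15,159.54; Option 2 costs 12 × $758.68 + $450.00 = $9,554.16.
Option 2 is cheaper by $15,159.54 − $9,554.16 = $5,605.38.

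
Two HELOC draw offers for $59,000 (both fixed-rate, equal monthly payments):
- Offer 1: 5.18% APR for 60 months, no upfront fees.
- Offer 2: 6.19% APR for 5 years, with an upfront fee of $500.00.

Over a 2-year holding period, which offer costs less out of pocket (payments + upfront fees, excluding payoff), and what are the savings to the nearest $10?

Offer 1 by $1,160

Offer 1: at 5.18% the monthly rate is 0.0043167, so the payment is 59,000 × 0.0043167 / (1 − 1.0043167^−60) = $1,118.27.
Offer 2: at 6.19% the monthly rate is 0.0051583, so the payment is 59,000 × 0.0051583 / (1 − 1.0051583^−60) = $1,145.86.
Over 24 months: Offer 1 costs 24 × $1,118.27 = $26,838.48; Offer 2 costs 24 × $1,145.86 + $500.00 = $28,000.64.
Offer 1 is cheaper by $28,000.64 − $26,838.48 = $1,162.16.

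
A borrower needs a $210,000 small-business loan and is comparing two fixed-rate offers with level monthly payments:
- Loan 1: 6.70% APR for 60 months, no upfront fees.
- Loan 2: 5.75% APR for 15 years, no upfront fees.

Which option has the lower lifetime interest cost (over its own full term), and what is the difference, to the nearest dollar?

Loan 1 by $66,179

Loan 1: monthly rate = 6.7%/12 = 0.0055833; payment = 210,000 × 0.0055833 / (1 − (1+0.0055833)^−60) = $4,128.59.
Total interest on Loan 1 = 60 × $4,128.59 − $210,000 = $37,715.40.
Loan 2: monthly rate = 5.75%/12 = 0.0047917; payment = 210,000 × 0.0047917 / (1 − (1+0.0047917)^−180) = $1,743.86.
Total interest on Loan 2 = 180 × $1,743.86 − $210,000 = $103,894.80.
Loan 1 is lower by $66,179.40.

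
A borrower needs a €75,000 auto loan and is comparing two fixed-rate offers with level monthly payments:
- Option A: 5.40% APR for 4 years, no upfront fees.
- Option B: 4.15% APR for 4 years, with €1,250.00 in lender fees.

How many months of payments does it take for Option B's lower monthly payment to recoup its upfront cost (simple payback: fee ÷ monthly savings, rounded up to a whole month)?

Option A: monthly rate = 5.4%/12 = 0.0045000; payment = 75,000 × 0.0045000 / (1 − (1+0.0045000)^−48) = €1,740.82.
Option B: monthly rate = 4.15%/12 = 0.0034583; payment = 75,000 × 0.0034583 / (1 − (1+0.0034583)^−48) = €1,698.47.
Monthly savings = €1,740.82 − €1,698.47 = €42.35.
Break-even = €1,250.00 / €42.35 = 29.52 → 30 months.

30 months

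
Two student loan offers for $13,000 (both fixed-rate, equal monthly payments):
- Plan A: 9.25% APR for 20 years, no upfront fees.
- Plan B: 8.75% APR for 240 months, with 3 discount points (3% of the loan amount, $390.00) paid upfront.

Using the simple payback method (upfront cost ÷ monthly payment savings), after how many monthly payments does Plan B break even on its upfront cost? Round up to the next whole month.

94 months

Plan A: monthly rate = 9.25%/12 = 0.0077083; payment = 13,000 × 0.0077083 / (1 − (1+0.0077083)^−240) = $119.06.
Plan B: monthly rate = 8.75%/12 = 0.0072917; payment = 13,000 × 0.0072917 / (1 − (1+0.0072917)^−240) = $114.88.
Monthly savings = $119.06 − $114.88 = $4.18.
Break-even = $390.00 / $4.18 = 93.30 → 94 months.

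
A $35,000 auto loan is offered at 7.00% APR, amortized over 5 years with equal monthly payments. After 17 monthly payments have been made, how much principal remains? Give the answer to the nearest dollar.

$26,290

With monthly rate i = 7%/12 = 0.0058333, the balance after k of n payments is P · [(1+i)^n − (1+i)^k] / [(1+i)^n − 1].
(1+0.0058333)^60 = 1.41762526 and (1+0.0058333)^17 = 1.10393222, so the balance is 35,000 × (1.41762526 − 1.10393222) / (1.41762526 − 1) = $26,289.73.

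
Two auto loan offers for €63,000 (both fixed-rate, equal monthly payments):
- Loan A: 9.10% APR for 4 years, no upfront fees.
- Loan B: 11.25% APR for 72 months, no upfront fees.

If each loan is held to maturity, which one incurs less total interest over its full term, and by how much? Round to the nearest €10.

Loan A: at 9.10% the monthly rate is 0.0075833, so the payment is 63,000 × 0.0075833 / (1 − 1.0075833^−48) = €1,570.75.
Total interest on Loan A = 48 × €1,570.75 − €63,000 = €12,396.00.
Loan B: monthly rate = 11.25%/12 = 0.0093750; payment = 63,000 × 0.0093750 / (1 − (1+0.0093750)^−72) = €1,207.23.
Total interest on Loan B = 72 × €1,207.23 − €63,000 = €23,920.56.
Loan A is lower by €11,524.56.

Loan A by €11,520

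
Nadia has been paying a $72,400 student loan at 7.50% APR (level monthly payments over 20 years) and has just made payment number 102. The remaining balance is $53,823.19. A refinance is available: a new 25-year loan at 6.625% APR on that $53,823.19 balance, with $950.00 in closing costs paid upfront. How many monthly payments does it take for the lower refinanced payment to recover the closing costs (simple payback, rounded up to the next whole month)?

Current payment = 72,400 × 7.5%/12 / (1 − (1+0.0062500)^−240) = $583.25.
Refinanced payment = 53,823.19 × 0.0055208 / (1 − (1+0.0055208)^−300) = $367.63.
Monthly savings = $583.25 − $367.63 = $215.62.
Break-even = $950.00 / $215.62 = 4.41 → 5 months.

5 months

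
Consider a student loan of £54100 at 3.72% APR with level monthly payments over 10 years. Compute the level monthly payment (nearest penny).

Monthly rate = 3.72%/12 = 0.0031000; payment = 54,100 × 0.0031000 / (1 − (1+0.0031000)^−120) = £540.57.

£540.57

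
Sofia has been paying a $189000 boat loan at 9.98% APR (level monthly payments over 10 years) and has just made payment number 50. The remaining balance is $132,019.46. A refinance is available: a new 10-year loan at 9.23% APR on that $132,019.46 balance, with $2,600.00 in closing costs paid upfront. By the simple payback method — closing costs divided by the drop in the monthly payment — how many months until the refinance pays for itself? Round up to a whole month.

Current payment = 189,000 × 9.98%/12 / (1 − (1+0.0083167)^−120) = $2,495.56.
Refinanced payment = 132,019.46 × 0.0076917 / (1 − (1+0.0076917)^−120) = $1,688.84.
Monthly savings = $2,495.56 − $1,688.84 = $806.72.
Break-even = $2,600.00 / $806.72 = 3.22 → 4 months.

4 months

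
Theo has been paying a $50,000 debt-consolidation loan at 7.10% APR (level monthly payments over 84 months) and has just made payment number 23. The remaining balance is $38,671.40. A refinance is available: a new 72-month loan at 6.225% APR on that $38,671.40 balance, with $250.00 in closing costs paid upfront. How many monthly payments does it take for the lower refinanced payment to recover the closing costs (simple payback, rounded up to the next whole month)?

3 months

Current payment = 50,000 × 7.1%/12 / (1 − (1+0.0059167)^−84) = $757.08.
Refinanced payment = 38,671.40 × 0.0051875 / (1 − (1+0.0051875)^−72) = $645.01.
Monthly savings = $757.08 − $645.01 = $112.07.
Break-even = $250.00 / $112.07 = 2.23 → 3 months.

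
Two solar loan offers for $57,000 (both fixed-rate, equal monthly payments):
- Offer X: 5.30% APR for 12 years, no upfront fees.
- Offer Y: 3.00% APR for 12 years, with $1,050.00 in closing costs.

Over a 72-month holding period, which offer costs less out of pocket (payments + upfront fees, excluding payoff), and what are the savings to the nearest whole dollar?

Offer X: at 5.30% the monthly rate is 0.0044167, so the payment is 57,000 × 0.0044167 / (1 − 1.0044167^−144) = $535.81.
Offer Y: at 3.00% the monthly rate is 0.0025000, so the payment is 57,000 × 0.0025000 / (1 − 1.0025000^−144) = $471.84.
Over 72 months: Offer X costs 72 × $535.81 = $38,578.32; Offer Y costs 72 × $471.84 + $1,050.00 = $35,022.48.
Offer Y is cheaper by $38,578.32 − $35,022.48 = $3,555.84.

Offer Y by $3,556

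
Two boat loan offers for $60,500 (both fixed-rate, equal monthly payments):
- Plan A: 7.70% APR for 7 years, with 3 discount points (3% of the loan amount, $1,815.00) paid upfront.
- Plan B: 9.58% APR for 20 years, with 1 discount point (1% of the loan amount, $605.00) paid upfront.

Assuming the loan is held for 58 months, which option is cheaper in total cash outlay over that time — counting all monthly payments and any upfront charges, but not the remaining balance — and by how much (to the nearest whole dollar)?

Plan A: at 7.70% the monthly rate is 0.0064167, so the payment is 60,500 × 0.0064167 / (1 − 1.0064167^−84) = $933.95.
Plan B: monthly rate = 9.58%/12 = 0.0079833; payment = 60,500 × 0.0079833 / (1 − (1+0.0079833)^−240) = $567.10.
Over 58 months: Plan A costs 58 × $933.95 + $1,815.00 = $55,984.10; Plan B costs 58 × $567.10 + $605.00 = $33,496.80.
Plan B is cheaper by $55,984.10 − $33,496.80 = $22,487.30.

Plan B by $22,487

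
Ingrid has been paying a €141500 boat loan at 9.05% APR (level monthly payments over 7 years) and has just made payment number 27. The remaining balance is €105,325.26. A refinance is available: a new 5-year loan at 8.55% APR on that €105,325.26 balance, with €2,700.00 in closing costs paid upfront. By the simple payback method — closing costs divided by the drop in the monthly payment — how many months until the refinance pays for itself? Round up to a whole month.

Current payment = 141,500 × 9.05%/12 / (1 − (1+0.0075417)^−84) = €2,280.20.
Refinanced payment = 105,325.26 × 0.0071250 / (1 − (1+0.0071250)^−60) = €2,163.45.
Monthly savings = €2,280.20 − €2,163.45 = €116.75.
Break-even = €2,700.00 / €116.75 = 23.13 → 24 months.

24 months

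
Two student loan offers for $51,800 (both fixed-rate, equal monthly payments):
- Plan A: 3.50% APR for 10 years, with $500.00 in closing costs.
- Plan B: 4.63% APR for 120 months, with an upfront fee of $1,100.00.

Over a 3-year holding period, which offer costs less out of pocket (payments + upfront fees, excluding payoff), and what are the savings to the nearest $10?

Plan A: monthly rate = 3.5%/12 = 0.0029167; payment = 51,800 × 0.0029167 / (1 − (1+0.0029167)^−120) = $512.23.
Plan B: at 4.63% the monthly rate is 0.0038583, so the payment is 51,800 × 0.0038583 / (1 − 1.0038583^−120) = $540.10.
Over 36 months: Plan A costs 36 × $512.23 + $500.00 = $18,940.28; Plan B costs 36 × $540.10 + $1,100.00 = $20,543.60.
Plan A is cheaper by $20,543.60 − $18,940.28 = $1,603.32.

Plan A by $1,600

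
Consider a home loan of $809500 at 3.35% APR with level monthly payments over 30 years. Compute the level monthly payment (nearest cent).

At 3.35% the monthly rate is 0.0027917, so the payment is 809,500 × 0.0027917 / (1 − 1.0027917^−360) = $3,567.58.

$3,567.58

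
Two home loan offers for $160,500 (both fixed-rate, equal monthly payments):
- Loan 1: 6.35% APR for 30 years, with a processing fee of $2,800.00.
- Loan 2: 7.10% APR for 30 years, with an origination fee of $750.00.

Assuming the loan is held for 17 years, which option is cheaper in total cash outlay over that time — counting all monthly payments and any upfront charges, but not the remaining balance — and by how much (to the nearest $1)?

Loan 1 by $14,254

Loan 1: monthly rate = 6.35%/12 = 0.0052917; payment = 160,500 × 0.0052917 / (1 − (1+0.0052917)^−360) = $998.69.
Loan 2: at 7.10% the monthly rate is 0.0059167, so the payment is 160,500 × 0.0059167 / (1 − 1.0059167^−360) = $1,078.61.
Over 204 months: Loan 1 costs 204 × $998.69 + $2,800.00 = $206,532.76; Loan 2 costs 204 × $1,078.61 + $750.00 = $220,786.44.
Loan 1 is cheaper by $220,786.44 − $206,532.76 = $14,253.68.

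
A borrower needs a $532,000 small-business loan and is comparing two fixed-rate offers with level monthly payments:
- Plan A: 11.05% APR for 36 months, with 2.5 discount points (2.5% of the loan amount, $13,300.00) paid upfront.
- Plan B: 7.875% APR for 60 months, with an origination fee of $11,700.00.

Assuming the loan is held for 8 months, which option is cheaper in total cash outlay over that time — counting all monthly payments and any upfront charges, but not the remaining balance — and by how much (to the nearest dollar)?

Plan B by $54,995

Plan A: monthly rate = 11.05%/12 = 0.0092083; payment = 532,000 × 0.0092083 / (1 − (1+0.0092083)^−36) = $17,429.60.
Plan B: at 7.875% the monthly rate is 0.0065625, so the payment is 532,000 × 0.0065625 / (1 − 1.0065625^−60) = $10,755.24.
Over 8 months: Plan A costs 8 × $17,429.60 + $13,300.00 = $152,736.80; Plan B costs 8 × $10,755.24 + $11,700.00 = $97,741.92.
Plan B is cheaper by $152,736.80 − $97,741.92 = $54,994.88.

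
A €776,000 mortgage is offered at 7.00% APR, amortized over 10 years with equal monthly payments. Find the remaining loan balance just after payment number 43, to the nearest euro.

With monthly rate i = 7%/12 = 0.0058333, the balance after k of n payments is P · [(1+i)^n − (1+i)^k] / [(1+i)^n − 1].
(1+0.0058333)^120 = 2.00966138 and (1+0.0058333)^43 = 1.28415969, so the balance is 776,000 × (2.00966138 − 1.28415969) / (2.00966138 − 1) = €557,602.10.

€557,602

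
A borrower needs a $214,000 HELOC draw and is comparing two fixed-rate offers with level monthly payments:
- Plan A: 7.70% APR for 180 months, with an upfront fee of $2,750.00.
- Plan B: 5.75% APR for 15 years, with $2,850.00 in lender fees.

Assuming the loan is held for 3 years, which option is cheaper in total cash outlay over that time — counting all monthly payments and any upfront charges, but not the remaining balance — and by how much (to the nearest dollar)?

Plan B by $8,221

Plan A: at 7.70% the monthly rate is 0.0064167, so the payment is 214,000 × 0.0064167 / (1 − 1.0064167^−180) = $2,008.21.
Plan B: monthly rate = 5.75%/12 = 0.0047917; payment = 214,000 × 0.0047917 / (1 − (1+0.0047917)^−180) = $1,777.08.
Over 36 months: Plan A costs 36 × $2,008.21 + $2,750.00 = $75,045.56; Plan B costs 36 × $1,777.08 + $2,850.00 = $66,824.88.
Plan B is cheaper by $75,045.56 − $66,824.88 = $8,220.68.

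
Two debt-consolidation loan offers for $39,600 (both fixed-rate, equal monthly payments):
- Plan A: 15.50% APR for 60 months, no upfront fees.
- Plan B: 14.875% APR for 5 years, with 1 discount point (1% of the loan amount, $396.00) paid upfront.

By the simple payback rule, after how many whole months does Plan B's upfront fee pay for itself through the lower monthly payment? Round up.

Plan A: monthly rate = 15.5%/12 = 0.0129167; payment = 39,600 × 0.0129167 / (1 − (1+0.0129167)^−60) = $952.51.
Plan B: at 14.875% the monthly rate is 0.0123958, so the payment is 39,600 × 0.0123958 / (1 − 1.0123958^−60) = $939.48.
Monthly savings = $952.51 − $939.48 = $13.03.
Break-even = $396.00 / $13.03 = 30.39 → 31 months.

31 months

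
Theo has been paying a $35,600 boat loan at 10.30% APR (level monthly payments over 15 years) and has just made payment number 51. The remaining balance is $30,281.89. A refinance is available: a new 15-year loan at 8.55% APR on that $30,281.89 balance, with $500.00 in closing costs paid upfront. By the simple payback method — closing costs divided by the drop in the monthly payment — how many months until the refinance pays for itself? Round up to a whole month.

Current payment = 35,600 × 10.3%/12 / (1 − (1+0.0085833)^−180) = $389.12.
Refinanced payment = 30,281.89 × 0.0071250 / (1 − (1+0.0071250)^−180) = $299.09.
Monthly savings = $389.12 − $299.09 = $90.03.
Break-even = $500.00 / $90.03 = 5.55 → 6 months.

6 months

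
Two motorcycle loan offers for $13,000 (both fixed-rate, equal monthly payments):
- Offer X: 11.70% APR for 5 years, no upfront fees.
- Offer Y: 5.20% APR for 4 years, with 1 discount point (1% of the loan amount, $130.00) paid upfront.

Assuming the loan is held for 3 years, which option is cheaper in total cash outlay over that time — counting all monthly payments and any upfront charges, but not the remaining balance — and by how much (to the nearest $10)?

Offer X by $610

Offer X: at 11.70% the monthly rate is 0.0097500, so the payment is 13,000 × 0.0097500 / (1 − 1.0097500^−60) = $287.21.
Offer Y: at 5.20% the monthly rate is 0.0043333, so the payment is 13,000 × 0.0043333 / (1 − 1.0043333^−48) = $300.56.
Over 36 months: Offer X costs 36 × $287.21 = $10,339.56; Offer Y costs 36 × $300.56 + $130.00 = $10,950.16.
Offer X is cheaper by $10,950.16 − $10,339.56 = $610.60.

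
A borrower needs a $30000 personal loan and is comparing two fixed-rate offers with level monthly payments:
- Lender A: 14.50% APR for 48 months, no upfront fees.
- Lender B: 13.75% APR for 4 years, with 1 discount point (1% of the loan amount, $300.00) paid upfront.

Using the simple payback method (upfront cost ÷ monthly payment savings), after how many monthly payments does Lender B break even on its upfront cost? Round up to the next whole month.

Lender A: at 14.50% the monthly rate is 0.0120833, so the payment is 30,000 × 0.0120833 / (1 − 1.0120833^−48) = $827.34.
Lender B: at 13.75% the monthly rate is 0.0114583, so the payment is 30,000 × 0.0114583 / (1 − 1.0114583^−48) = $816.04.
Monthly savings = $827.34 − $816.04 = $11.30.
Break-even = $300.00 / $11.30 = 26.55 → 27 months.

27 months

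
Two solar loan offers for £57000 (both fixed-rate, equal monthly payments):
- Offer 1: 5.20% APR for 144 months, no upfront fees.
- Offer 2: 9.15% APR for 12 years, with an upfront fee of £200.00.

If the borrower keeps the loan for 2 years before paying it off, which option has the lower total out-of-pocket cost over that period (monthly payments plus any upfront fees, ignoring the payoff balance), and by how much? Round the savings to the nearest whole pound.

Offer 1 by £3,094

Offer 1: monthly rate = 5.2%/12 = 0.0043333; payment = 57,000 × 0.0043333 / (1 − (1+0.0043333)^−144) = £532.92.
Offer 2: monthly rate = 9.15%/12 = 0.0076250; payment = 57,000 × 0.0076250 / (1 − (1+0.0076250)^−144) = £653.50.
Over 24 months: Offer 1 costs 24 × £532.92 = £12,790.08; Offer 2 costs 24 × £653.50 + £200.00 = £15,884.00.
Offer 1 is cheaper by £15,884.00 − £12,790.08 = £3,093.92.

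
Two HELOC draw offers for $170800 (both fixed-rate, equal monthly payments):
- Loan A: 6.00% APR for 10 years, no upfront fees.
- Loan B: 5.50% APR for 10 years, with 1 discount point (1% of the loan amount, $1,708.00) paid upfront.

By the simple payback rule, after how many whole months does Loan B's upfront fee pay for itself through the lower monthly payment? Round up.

41 months

Loan A: at 6.00% the monthly rate is 0.0050000, so the payment is 170,800 × 0.0050000 / (1 − 1.0050000^−120) = $1,896.23.
Loan B: monthly rate = 5.5%/12 = 0.0045833; payment = 170,800 × 0.0045833 / (1 − (1+0.0045833)^−120) = $1,853.63.
Monthly savings = $1,896.23 − $1,853.63 = $42.60.
Break-even = $1,708.00 / $42.60 = 40.09 → 41 months.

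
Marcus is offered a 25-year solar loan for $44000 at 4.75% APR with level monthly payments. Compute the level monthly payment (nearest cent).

$250.85

At 4.75% the monthly rate is 0.0039583, so the payment is 44,000 × 0.0039583 / (1 − 1.0039583^−300) = $250.85.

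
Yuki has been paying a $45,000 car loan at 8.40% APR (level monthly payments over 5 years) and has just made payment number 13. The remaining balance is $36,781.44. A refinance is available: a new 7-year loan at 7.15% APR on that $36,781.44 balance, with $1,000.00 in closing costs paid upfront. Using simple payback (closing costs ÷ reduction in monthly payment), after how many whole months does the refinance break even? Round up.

3 months

Current payment = 45,000 × 8.4%/12 / (1 − (1+0.0070000)^−60) = $921.08.
Refinanced payment = 36,781.44 × 0.0059583 / (1 − (1+0.0059583)^−84) = $557.83.
Monthly savings = $921.08 − $557.83 = $363.25.
Break-even = $1,000.00 / $363.25 = 2.75 → 3 months.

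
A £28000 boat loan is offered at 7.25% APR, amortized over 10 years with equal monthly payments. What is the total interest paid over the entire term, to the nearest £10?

£11,450

Monthly rate = 7.25%/12 = 0.0060417; payment = 28,000 × 0.0060417 / (1 − (1+0.0060417)^−120) = £328.72.
Total paid = 120 × £328.72 = £39,446.40; interest = £39,446.40 − £28,000 = £11,446.40.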